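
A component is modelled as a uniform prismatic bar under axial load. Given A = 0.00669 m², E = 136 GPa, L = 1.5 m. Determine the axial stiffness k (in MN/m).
Model: a uniform prismatic bar under axial load, so k = (A·E) / L.
Convert to SI units:
  E = 136 GPa = 1.36 × 10¹¹ Pa
Substitute:
  k = (0.00669 × (1.36 × 10¹¹)) / 1.5
  k = 6.066 × 10⁸ N/m
Convert: k = 6.066 × 10⁸ N/m = 606.6 MN/m
Final answer: k = 606.6 MN/m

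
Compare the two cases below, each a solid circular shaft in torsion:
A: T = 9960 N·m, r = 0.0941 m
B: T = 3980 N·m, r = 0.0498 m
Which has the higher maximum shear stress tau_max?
Model: a solid circular shaft in torsion, so tau_max = (2·T) / (π·r^3) (SI units).
  A: tau_max = (2 × 9960) / (π × 0.0941^3) = 7.61 × 10⁶ Pa = 7.61 MPa
  B: tau_max = (2 × 3980) / (π × 0.0498^3) = 2.052 × 10⁷ Pa = 20.52 MPa
20.52 MPa > 7.61 MPa, so B is larger.
Final answer: B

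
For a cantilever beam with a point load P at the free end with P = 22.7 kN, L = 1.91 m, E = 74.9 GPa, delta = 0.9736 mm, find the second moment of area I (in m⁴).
Model: a cantilever beam with a point load P at the free end, so delta = (P·L^3) / (3·E·I).
Solve for I: I = (P·L^3) / (3·delta·E).
Convert to SI units:
  P = 22.7 kN = 22700 N
  E = 74.9 GPa = 7.49 × 10¹⁰ Pa
  delta = 0.9736 mm = 0.0009736 m
Substitute:
  I = (22700 × 1.91^3) / (3 × 0.0009736 × (7.49 × 10¹⁰))
  I = 0.000723 m⁴
Final answer: I = 0.000723 m⁴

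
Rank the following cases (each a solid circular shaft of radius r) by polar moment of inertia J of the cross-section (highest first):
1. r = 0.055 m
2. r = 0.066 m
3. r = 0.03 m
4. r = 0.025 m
Model: a solid circular shaft of radius r, so J = (π·r^4) / 2 (SI units).
  Case 1: J = (π × 0.055^4) / 2 = 1.437 × 10⁻⁵ m⁴
  Case 2: J = (π × 0.066^4) / 2 = 2.981 × 10⁻⁵ m⁴
  Case 3: J = (π × 0.03^4) / 2 = 1.272 × 10⁻⁶ m⁴
  Case 4: J = (π × 0.025^4) / 2 = 6.136 × 10⁻⁷ m⁴
Ordering: 2.981 × 10⁻⁵ m⁴ (case 2) > 1.437 × 10⁻⁵ m⁴ (case 1) > 1.272 × 10⁻⁶ m⁴ (case 3) > 6.136 × 10⁻⁷ m⁴ (case 4)
Final answer: 2, 1, 3, 4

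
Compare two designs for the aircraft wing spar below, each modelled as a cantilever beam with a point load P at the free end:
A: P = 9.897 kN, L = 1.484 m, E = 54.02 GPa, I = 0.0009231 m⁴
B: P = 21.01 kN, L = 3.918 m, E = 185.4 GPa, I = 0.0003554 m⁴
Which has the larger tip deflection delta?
Model: a cantilever beam with a point load P at the free end, so delta = (P·L^3) / (3·E·I) (SI units).
  A: delta = (9897 × 1.484^3) / (3 × (5.402 × 10¹⁰) × 0.0009231) = 0.0002162 m = 0.2162 mm
  B: delta = (21010 × 3.918^3) / (3 × (1.854 × 10¹¹) × 0.0003554) = 0.006393 m = 6.393 mm
6.393 mm > 0.2162 mm, so B is larger.
Final answer: B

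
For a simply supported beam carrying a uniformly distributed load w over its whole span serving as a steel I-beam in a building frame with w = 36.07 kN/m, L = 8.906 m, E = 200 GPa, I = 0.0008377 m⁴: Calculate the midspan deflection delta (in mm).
Model: a simply supported beam carrying a uniformly distributed load w over its whole span, so delta = (5·w·L^4) / (384·E·I).
Convert to SI units:
  w = 36.07 kN/m = 36070 N/m
  E = 200 GPa = 2 × 10¹¹ Pa
Substitute:
  delta = (5 × 36070 × 8.906^4) / (384 × (2 × 10¹¹) × 0.0008377)
  delta = 0.01764 m
Convert: delta = 0.01764 m = 17.64 mm
Final answer: delta = 17.64 mm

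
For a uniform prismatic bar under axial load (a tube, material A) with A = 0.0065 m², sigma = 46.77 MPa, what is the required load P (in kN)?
Model: a uniform prismatic bar under axial load, so sigma = P / A.
Solve for P: P = sigma·A.
Convert to SI units:
  sigma = 46.77 MPa = 4.677 × 10⁷ Pa
Substitute:
  P = (4.677 × 10⁷) × 0.0065
  P = 304000 N
Convert: P = 304000 N = 304 kN
Final answer: P = 304 kN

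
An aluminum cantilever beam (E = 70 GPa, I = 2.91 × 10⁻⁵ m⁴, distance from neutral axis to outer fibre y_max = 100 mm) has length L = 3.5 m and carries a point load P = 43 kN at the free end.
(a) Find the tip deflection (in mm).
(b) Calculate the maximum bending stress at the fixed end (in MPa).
(a) Tip deflection of a cantilever with an end point load: δ = P·L^3 / (3·E·I). Convert P = 43 kN = 43000 N, E = 70 GPa = 7 × 10¹⁰ Pa.
  δ = (43000 × 3.5^3) / (3 × (7 × 10¹⁰) × (2.91 × 10⁻⁵)) = 0.3017 m = 301.7 mm
(b) Maximum bending moment at the fixed end: M = P·L = 43000 × 3.5 = 150500 N·m. Convert y_max = 100 mm = 0.1 m.
  σ = M·y_max / I = (150500 × 0.1) / (2.91 × 10⁻⁵) = 5.172 × 10⁸ Pa = 517.2 MPa
Final answer: (a) δ = 301.7 mm, (b) σ = 517.2 MPa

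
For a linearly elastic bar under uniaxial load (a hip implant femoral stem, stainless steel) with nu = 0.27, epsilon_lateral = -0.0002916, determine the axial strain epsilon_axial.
Model: a linearly elastic bar under uniaxial load, so epsilon_lateral = -nu·epsilon_axial.
Solve for epsilon_axial: epsilon_axial = -epsilon_lateral / nu.
Substitute:
  epsilon_axial = -(-0.0002916) / 0.27
  epsilon_axial = 0.00108
Final answer: epsilon_axial = 0.00108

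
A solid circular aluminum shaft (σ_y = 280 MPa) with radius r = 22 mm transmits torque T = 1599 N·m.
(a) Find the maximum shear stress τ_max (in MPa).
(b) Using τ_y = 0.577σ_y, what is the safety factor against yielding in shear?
(a) For a solid circular shaft, τ_max = T·r/J with J = π·r^4/2, i.e. τ_max = 2·T / (π·r^3). Convert r = 22 mm = 0.022 m.
  τ_max = (2 × 1599) / (π × 0.022^3) = 9.56 × 10⁷ Pa = 95.6 MPa
(b) τ_y = 0.577 × 280 = 161.56 MPa
  SF = τ_y/τ_max = 161.56 / 95.6 = 1.69
Final answer: (a) τ_max = 95.6 MPa, (b) SF = 1.69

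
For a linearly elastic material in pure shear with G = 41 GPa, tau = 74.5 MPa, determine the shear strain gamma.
Model: a linearly elastic material in pure shear, so tau = G·gamma.
Solve for gamma: gamma = tau / G.
Convert to SI units:
  G = 41 GPa = 4.1 × 10¹⁰ Pa
  tau = 74.5 MPa = 7.45 × 10⁷ Pa
Substitute:
  gamma = (7.45 × 10⁷) / (4.1 × 10¹⁰)
  gamma = 0.001817
Final answer: gamma = 0.001817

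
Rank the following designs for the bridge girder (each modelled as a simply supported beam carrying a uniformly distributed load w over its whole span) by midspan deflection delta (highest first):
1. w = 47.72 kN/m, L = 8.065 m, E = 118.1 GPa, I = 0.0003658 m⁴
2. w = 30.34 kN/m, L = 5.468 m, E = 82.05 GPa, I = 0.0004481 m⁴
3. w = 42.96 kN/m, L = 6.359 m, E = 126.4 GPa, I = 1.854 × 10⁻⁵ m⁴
Model: a simply supported beam carrying a uniformly distributed load w over its whole span, so delta = (5·w·L^4) / (384·E·I) (SI units).
  Case 1: delta = (5 × 47720 × 8.065^4) / (384 × (1.181 × 10¹¹) × 0.0003658) = 0.06085 m = 60.85 mm
  Case 2: delta = (5 × 30340 × 5.468^4) / (384 × (8.205 × 10¹⁰) × 0.0004481) = 0.009605 m = 9.605 mm
  Case 3: delta = (5 × 42960 × 6.359^4) / (384 × (1.264 × 10¹¹) × (1.854 × 10⁻⁵)) = 0.3903 m = 390.3 mm
Ordering: 390.3 mm (case 3) > 60.85 mm (case 1) > 9.605 mm (case 2)
Final answer: 3, 1, 2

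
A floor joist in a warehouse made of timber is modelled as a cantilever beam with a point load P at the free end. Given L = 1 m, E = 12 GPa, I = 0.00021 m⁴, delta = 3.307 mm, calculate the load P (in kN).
Model: a cantilever beam with a point load P at the free end, so delta = (P·L^3) / (3·E·I).
Solve for P: P = (3·delta·E·I) / L^3.
Convert to SI units:
  E = 12 GPa = 1.2 × 10¹⁰ Pa
  delta = 3.307 mm = 0.003307 m
Substitute:
  P = (3 × 0.003307 × (1.2 × 10¹⁰) × 0.00021) / 1^3
  P = 25000 N
Convert: P = 25000 N = 25 kN
Final answer: P = 25 kN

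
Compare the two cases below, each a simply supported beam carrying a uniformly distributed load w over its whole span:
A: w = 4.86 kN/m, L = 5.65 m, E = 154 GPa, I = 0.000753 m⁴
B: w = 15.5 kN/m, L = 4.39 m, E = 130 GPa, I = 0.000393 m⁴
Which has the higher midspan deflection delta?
Model: a simply supported beam carrying a uniformly distributed load w over its whole span, so delta = (5·w·L^4) / (384·E·I) (SI units).
  A: delta = (5 × 4860 × 5.65^4) / (384 × (1.54 × 10¹¹) × 0.000753) = 0.0005561 m = 0.5561 mm
  B: delta = (5 × 15500 × 4.39^4) / (384 × (1.3 × 10¹¹) × 0.000393) = 0.001467 m = 1.467 mm
1.467 mm > 0.5561 mm, so B is larger.
Final answer: B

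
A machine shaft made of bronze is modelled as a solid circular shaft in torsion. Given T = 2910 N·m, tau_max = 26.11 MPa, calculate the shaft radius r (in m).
Model: a solid circular shaft in torsion, so tau_max = (2·T) / (π·r^3).
Solve for r: r = ((2·T) / (π·tau_max))^(1/3).
Convert to SI units:
  tau_max = 26.11 MPa = 2.611 × 10⁷ Pa
Substitute:
  r = ((2 × 2910) / (π × (2.611 × 10⁷)))^(1/3)
  r = 0.0414 m
Final answer: r = 0.0414 m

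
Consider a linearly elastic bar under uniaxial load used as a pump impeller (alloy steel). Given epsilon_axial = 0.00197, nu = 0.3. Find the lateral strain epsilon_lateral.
Model: a linearly elastic bar under uniaxial load, so epsilon_lateral = -nu·epsilon_axial.
Substitute:
  epsilon_lateral = -(0.3 × 0.00197)
  epsilon_lateral = -0.000591
Final answer: epsilon_lateral = -0.000591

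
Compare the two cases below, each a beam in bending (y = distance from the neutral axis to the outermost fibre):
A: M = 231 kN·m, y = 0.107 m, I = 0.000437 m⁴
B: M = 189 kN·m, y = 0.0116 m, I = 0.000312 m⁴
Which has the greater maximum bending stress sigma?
Model: a beam in bending (y = distance from the neutral axis to the outermost fibre), so sigma = (M·y) / I (SI units).
  A: sigma = (231000 × 0.107) / 0.000437 = 5.656 × 10⁷ Pa = 56.56 MPa
  B: sigma = (189000 × 0.0116) / 0.000312 = 7.027 × 10⁶ Pa = 7.027 MPa
56.56 MPa > 7.027 MPa, so A is larger.
Final answer: A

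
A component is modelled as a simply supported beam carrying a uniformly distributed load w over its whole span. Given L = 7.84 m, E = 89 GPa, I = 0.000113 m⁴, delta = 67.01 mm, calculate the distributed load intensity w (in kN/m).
Model: a simply supported beam carrying a uniformly distributed load w over its whole span, so delta = (5·w·L^4) / (384·E·I).
Solve for w: w = (384·delta·E·I) / (5·L^4).
Convert to SI units:
  E = 89 GPa = 8.9 × 10¹⁰ Pa
  delta = 67.01 mm = 0.06701 m
Substitute:
  w = (384 × 0.06701 × (8.9 × 10¹⁰) × 0.000113) / (5 × 7.84^4)
  w = 13700 N/m
Convert: w = 13700 N/m = 13.7 kN/m
Final answer: w = 13.7 kN/m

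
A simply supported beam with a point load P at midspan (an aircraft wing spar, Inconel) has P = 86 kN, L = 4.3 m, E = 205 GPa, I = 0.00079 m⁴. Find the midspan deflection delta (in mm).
Model: a simply supported beam with a point load P at midspan, so delta = (P·L^3) / (48·E·I).
Convert to SI units:
  P = 86 kN = 86000 N
  E = 205 GPa = 2.05 × 10¹¹ Pa
Substitute:
  delta = (86000 × 4.3^3) / (48 × (2.05 × 10¹¹) × 0.00079)
  delta = 0.0008796 m
Convert: delta = 0.0008796 m = 0.8796 mm
Final answer: delta = 0.8796 mm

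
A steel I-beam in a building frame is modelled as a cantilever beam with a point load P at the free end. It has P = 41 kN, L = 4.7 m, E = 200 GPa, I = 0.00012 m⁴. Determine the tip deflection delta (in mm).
Model: a cantilever beam with a point load P at the free end, so delta = (P·L^3) / (3·E·I).
Convert to SI units:
  P = 41 kN = 41000 N
  E = 200 GPa = 2 × 10¹¹ Pa
Substitute:
  delta = (41000 × 4.7^3) / (3 × (2 × 10¹¹) × 0.00012)
  delta = 0.05912 m
Convert: delta = 0.05912 m = 59.12 mm
Final answer: delta = 59.12 mm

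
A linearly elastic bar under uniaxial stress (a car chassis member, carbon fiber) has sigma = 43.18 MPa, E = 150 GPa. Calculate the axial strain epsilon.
Model: a linearly elastic bar under uniaxial stress, so epsilon = sigma / E.
Convert to SI units:
  sigma = 43.18 MPa = 4.318 × 10⁷ Pa
  E = 150 GPa = 1.5 × 10¹¹ Pa
Substitute:
  epsilon = (4.318 × 10⁷) / (1.5 × 10¹¹)
  epsilon = 0.0002879
Final answer: epsilon = 0.0002879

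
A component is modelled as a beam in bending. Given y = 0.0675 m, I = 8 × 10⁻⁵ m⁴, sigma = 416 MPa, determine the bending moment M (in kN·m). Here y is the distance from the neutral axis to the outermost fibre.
Model: a beam in bending, so sigma = (M·y) / I.
Solve for M: M = (sigma·I) / y.
Convert to SI units:
  sigma = 416 MPa = 4.16 × 10⁸ Pa
Substitute:
  M = ((4.16 × 10⁸) × (8 × 10⁻⁵)) / 0.0675
  M = 493000 N·m
Convert: M = 493000 N·m = 493 kN·m
Final answer: M = 493 kN·m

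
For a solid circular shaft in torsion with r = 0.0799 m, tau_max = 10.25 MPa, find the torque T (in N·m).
Model: a solid circular shaft in torsion, so tau_max = (2·T) / (π·r^3).
Solve for T: T = (π·tau_max·r^3) / 2.
Convert to SI units:
  tau_max = 10.25 MPa = 1.025 × 10⁷ Pa
Substitute:
  T = (π × (1.025 × 10⁷) × 0.0799^3) / 2
  T = 8213 N·m
Final answer: T = 8213 N·m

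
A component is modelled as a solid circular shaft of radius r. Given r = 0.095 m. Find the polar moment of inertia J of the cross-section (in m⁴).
Model: a solid circular shaft of radius r, so J = (π·r^4) / 2.
Substitute:
  J = (π × 0.095^4) / 2
  J = 0.0001279 m⁴
Final answer: J = 0.0001279 m⁴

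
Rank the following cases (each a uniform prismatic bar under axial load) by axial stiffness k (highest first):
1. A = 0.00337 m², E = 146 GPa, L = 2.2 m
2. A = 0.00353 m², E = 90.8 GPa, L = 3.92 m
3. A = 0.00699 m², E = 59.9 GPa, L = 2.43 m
Model: a uniform prismatic bar under axial load, so k = (A·E) / L (SI units).
  Case 1: k = (0.00337 × (1.46 × 10¹¹)) / 2.2 = 2.236 × 10⁸ N/m = 223.6 MN/m
  Case 2: k = (0.00353 × (9.08 × 10¹⁰)) / 3.92 = 8.177 × 10⁷ N/m = 81.77 MN/m
  Case 3: k = (0.00699 × (5.99 × 10¹⁰)) / 2.43 = 1.723 × 10⁸ N/m = 172.3 MN/m
Ordering: 223.6 MN/m (case 1) > 172.3 MN/m (case 3) > 81.77 MN/m (case 2)
Final answer: 1, 3, 2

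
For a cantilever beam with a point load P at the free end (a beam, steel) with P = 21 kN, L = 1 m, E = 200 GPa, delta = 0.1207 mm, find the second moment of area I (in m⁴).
Model: a cantilever beam with a point load P at the free end, so delta = (P·L^3) / (3·E·I).
Solve for I: I = (P·L^3) / (3·delta·E).
Convert to SI units:
  P = 21 kN = 21000 N
  E = 200 GPa = 2 × 10¹¹ Pa
  delta = 0.1207 mm = 0.0001207 m
Substitute:
  I = (21000 × 1^3) / (3 × 0.0001207 × (2 × 10¹¹))
  I = 0.00029 m⁴
Final answer: I = 0.00029 m⁴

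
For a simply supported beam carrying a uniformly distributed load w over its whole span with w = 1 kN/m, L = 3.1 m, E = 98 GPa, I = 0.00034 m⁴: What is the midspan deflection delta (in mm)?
Model: a simply supported beam carrying a uniformly distributed load w over its whole span, so delta = (5·w·L^4) / (384·E·I).
Convert to SI units:
  w = 1 kN/m = 1000 N/m
  E = 98 GPa = 9.8 × 10¹⁰ Pa
Substitute:
  delta = (5 × 1000 × 3.1^4) / (384 × (9.8 × 10¹⁰) × 0.00034)
  delta = 3.609 × 10⁻⁵ m
Convert: delta = 3.609 × 10⁻⁵ m = 0.03609 mm
Final answer: delta = 0.03609 mm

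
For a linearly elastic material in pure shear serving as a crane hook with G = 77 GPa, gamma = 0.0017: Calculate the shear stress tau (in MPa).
Model: a linearly elastic material in pure shear, so tau = G·gamma.
Convert to SI units:
  G = 77 GPa = 7.7 × 10¹⁰ Pa
Substitute:
  tau = (7.7 × 10¹⁰) × 0.0017
  tau = 1.309 × 10⁸ Pa
Convert: tau = 1.309 × 10⁸ Pa = 130.9 MPa
Final answer: tau = 130.9 MPa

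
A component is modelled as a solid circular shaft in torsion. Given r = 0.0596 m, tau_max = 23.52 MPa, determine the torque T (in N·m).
Model: a solid circular shaft in torsion, so tau_max = (2·T) / (π·r^3).
Solve for T: T = (π·tau_max·r^3) / 2.
Convert to SI units:
  tau_max = 23.52 MPa = 2.352 × 10⁷ Pa
Substitute:
  T = (π × (2.352 × 10⁷) × 0.0596^3) / 2
  T = 7822 N·m
Final answer: T = 7822 N·m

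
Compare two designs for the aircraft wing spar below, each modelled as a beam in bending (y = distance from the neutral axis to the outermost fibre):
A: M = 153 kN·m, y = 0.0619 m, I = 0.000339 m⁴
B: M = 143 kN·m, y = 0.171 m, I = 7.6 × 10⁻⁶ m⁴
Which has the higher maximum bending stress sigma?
Model: a beam in bending (y = distance from the neutral axis to the outermost fibre), so sigma = (M·y) / I (SI units).
  A: sigma = (153000 × 0.0619) / 0.000339 = 2.794 × 10⁷ Pa = 27.94 MPa
  B: sigma = (143000 × 0.171) / (7.6 × 10⁻⁶) = 3.218 × 10⁹ Pa = 3218 MPa
3218 MPa > 27.94 MPa, so B is larger.
Final answer: B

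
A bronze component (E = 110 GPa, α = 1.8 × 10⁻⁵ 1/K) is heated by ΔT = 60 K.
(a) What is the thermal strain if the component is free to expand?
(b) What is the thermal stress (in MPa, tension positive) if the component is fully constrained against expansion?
(a) Free thermal strain ε_th = α·ΔT = (1.8 × 10⁻⁵) × 60 = 0.00108
(b) Fully constrained, the expansion is suppressed, so σ = -E·α·ΔT. Convert E = 110 GPa = 1.1 × 10¹¹ Pa.
  σ = -(1.1 × 10¹¹) × (1.8 × 10⁻⁵) × 60 = -1.188 × 10⁸ Pa = -118.8 MPa (compressive)
Final answer: (a) ε_th = 0.00108, (b) σ = -118.8 MPa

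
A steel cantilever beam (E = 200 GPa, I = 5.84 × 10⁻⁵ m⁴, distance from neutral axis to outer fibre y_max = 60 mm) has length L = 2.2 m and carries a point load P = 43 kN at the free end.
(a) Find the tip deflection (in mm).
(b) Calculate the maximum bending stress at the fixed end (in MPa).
(a) Tip deflection of a cantilever with an end point load: δ = P·L^3 / (3·E·I). Convert P = 43 kN = 43000 N, E = 200 GPa = 2 × 10¹¹ Pa.
  δ = (43000 × 2.2^3) / (3 × (2 × 10¹¹) × (5.84 × 10⁻⁵)) = 0.01307 m = 13.07 mm
(b) Maximum bending moment at the fixed end: M = P·L = 43000 × 2.2 = 94600 N·m. Convert y_max = 60 mm = 0.06 m.
  σ = M·y_max / I = (94600 × 0.06) / (5.84 × 10⁻⁵) = 9.719 × 10⁷ Pa = 97.19 MPa
Final answer: (a) δ = 13.07 mm, (b) σ = 97.19 MPa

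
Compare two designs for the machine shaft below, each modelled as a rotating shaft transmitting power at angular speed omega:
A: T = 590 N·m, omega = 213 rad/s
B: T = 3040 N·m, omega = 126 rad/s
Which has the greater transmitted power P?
Model: a rotating shaft transmitting power at angular speed omega, so P = T·omega (SI units).
  A: P = 590 × 213 = 125700 W = 125.7 kW
  B: P = 3040 × 126 = 383000 W = 383 kW
383 kW > 125.7 kW, so B is larger.
Final answer: B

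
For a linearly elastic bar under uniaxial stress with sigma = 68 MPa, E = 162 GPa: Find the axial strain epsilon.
Model: a linearly elastic bar under uniaxial stress, so epsilon = sigma / E.
Convert to SI units:
  sigma = 68 MPa = 6.8 × 10⁷ Pa
  E = 162 GPa = 1.62 × 10¹¹ Pa
Substitute:
  epsilon = (6.8 × 10⁷) / (1.62 × 10¹¹)
  epsilon = 0.0004198
Final answer: epsilon = 0.0004198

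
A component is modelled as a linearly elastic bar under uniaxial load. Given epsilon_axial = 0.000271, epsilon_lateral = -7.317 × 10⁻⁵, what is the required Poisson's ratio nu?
Model: a linearly elastic bar under uniaxial load, so epsilon_lateral = -nu·epsilon_axial.
Solve for nu: nu = -epsilon_lateral / epsilon_axial.
Substitute:
  nu = -(-7.317 × 10⁻⁵) / 0.000271
  nu = 0.27
Final answer: nu = 0.27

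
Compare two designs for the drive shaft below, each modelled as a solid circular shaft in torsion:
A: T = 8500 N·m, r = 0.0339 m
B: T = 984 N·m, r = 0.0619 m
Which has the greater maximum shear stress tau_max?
Model: a solid circular shaft in torsion, so tau_max = (2·T) / (π·r^3) (SI units).
  A: tau_max = (2 × 8500) / (π × 0.0339^3) = 1.389 × 10⁸ Pa = 138.9 MPa
  B: tau_max = (2 × 984) / (π × 0.0619^3) = 2.641 × 10⁶ Pa = 2.641 MPa
138.9 MPa > 2.641 MPa, so A is larger.
Final answer: A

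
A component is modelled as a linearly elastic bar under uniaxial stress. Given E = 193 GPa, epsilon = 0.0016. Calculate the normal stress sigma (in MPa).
Model: a linearly elastic bar under uniaxial stress, so sigma = E·epsilon.
Convert to SI units:
  E = 193 GPa = 1.93 × 10¹¹ Pa
Substitute:
  sigma = (1.93 × 10¹¹) × 0.0016
  sigma = 3.088 × 10⁸ Pa
Convert: sigma = 3.088 × 10⁸ Pa = 308.8 MPa
Final answer: sigma = 308.8 MPa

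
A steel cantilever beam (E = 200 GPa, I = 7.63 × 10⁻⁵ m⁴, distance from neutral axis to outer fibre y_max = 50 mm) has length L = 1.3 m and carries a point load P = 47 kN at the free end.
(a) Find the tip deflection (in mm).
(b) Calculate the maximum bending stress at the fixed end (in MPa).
(a) Tip deflection of a cantilever with an end point load: δ = P·L^3 / (3·E·I). Convert P = 47 kN = 47000 N, E = 200 GPa = 2 × 10¹¹ Pa.
  δ = (47000 × 1.3^3) / (3 × (2 × 10¹¹) × (7.63 × 10⁻⁵)) = 0.002256 m = 2.256 mm
(b) Maximum bending moment at the fixed end: M = P·L = 47000 × 1.3 = 61100 N·m. Convert y_max = 50 mm = 0.05 m.
  σ = M·y_max / I = (61100 × 0.05) / (7.63 × 10⁻⁵) = 4.004 × 10⁷ Pa = 40.04 MPa
Final answer: (a) δ = 2.256 mm, (b) σ = 40.04 MPa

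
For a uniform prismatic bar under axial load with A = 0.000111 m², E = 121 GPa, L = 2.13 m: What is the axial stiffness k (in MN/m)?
Model: a uniform prismatic bar under axial load, so k = (A·E) / L.
Convert to SI units:
  E = 121 GPa = 1.21 × 10¹¹ Pa
Substitute:
  k = (0.000111 × (1.21 × 10¹¹)) / 2.13
  k = 6.306 × 10⁶ N/m
Convert: k = 6.306 × 10⁶ N/m = 6.306 MN/m
Final answer: k = 6.306 MN/m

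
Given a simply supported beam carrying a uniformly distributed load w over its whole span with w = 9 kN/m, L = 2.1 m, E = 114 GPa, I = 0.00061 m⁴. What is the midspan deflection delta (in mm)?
Model: a simply supported beam carrying a uniformly distributed load w over its whole span, so delta = (5·w·L^4) / (384·E·I).
Convert to SI units:
  w = 9 kN/m = 9000 N/m
  E = 114 GPa = 1.14 × 10¹¹ Pa
Substitute:
  delta = (5 × 9000 × 2.1^4) / (384 × (1.14 × 10¹¹) × 0.00061)
  delta = 3.277 × 10⁻⁵ m
Convert: delta = 3.277 × 10⁻⁵ m = 0.03277 mm
Final answer: delta = 0.03277 mm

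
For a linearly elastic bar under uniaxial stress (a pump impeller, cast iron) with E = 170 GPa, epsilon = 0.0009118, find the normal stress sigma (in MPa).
Model: a linearly elastic bar under uniaxial stress, so epsilon = sigma / E.
Solve for sigma: sigma = epsilon·E.
Convert to SI units:
  E = 170 GPa = 1.7 × 10¹¹ Pa
Substitute:
  sigma = 0.0009118 × (1.7 × 10¹¹)
  sigma = 1.55 × 10⁸ Pa
Convert: sigma = 1.55 × 10⁸ Pa = 155 MPa
Final answer: sigma = 155 MPa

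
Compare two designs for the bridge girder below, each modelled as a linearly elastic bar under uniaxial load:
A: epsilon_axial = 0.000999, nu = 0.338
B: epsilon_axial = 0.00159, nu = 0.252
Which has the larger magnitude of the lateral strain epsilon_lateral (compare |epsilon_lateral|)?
Model: a linearly elastic bar under uniaxial load, so epsilon_lateral = -nu·epsilon_axial (SI units).
  A: epsilon_lateral = -(0.338 × 0.000999) = -0.0003377
  B: epsilon_lateral = -(0.252 × 0.00159) = -0.0004007
|epsilon_lateral|: A = 0.0003377, B = 0.0004007, so B is larger in magnitude.
Final answer: B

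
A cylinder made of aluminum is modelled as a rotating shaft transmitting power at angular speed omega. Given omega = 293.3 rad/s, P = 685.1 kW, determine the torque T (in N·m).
Model: a rotating shaft transmitting power at angular speed omega, so P = T·omega.
Solve for T: T = P / omega.
Convert to SI units:
  P = 685.1 kW = 685100 W
Substitute:
  T = 685100 / 293.3
  T = 2336 N·m
Final answer: T = 2336 N·m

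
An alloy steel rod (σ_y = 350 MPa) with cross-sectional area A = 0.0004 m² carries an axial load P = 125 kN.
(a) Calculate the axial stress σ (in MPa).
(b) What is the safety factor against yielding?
(a) Axial stress σ = P/A. Convert P = 125 kN = 125000 N.
  σ = 125000 / 0.0004 = 3.125 × 10⁸ Pa = 312.5 MPa
(b) Safety factor SF = σ_y/σ = 350 / 312.5 = 1.12
Final answer: (a) σ = 312.5 MPa, (b) SF = 1.12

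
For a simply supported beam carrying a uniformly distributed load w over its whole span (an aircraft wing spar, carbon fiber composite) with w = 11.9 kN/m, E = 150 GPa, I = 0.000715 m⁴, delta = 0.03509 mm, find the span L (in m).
Model: a simply supported beam carrying a uniformly distributed load w over its whole span, so delta = (5·w·L^4) / (384·E·I).
Solve for L: L = ((384·delta·E·I) / (5·w))^(1/4).
Convert to SI units:
  w = 11.9 kN/m = 11900 N/m
  E = 150 GPa = 1.5 × 10¹¹ Pa
  delta = 0.03509 mm = 3.509 × 10⁻⁵ m
Substitute:
  L = ((384 × (3.509 × 10⁻⁵) × (1.5 × 10¹¹) × 0.000715) / (5 × 11900))^(1/4)
  L = 2.22 m
Final answer: L = 2.22 m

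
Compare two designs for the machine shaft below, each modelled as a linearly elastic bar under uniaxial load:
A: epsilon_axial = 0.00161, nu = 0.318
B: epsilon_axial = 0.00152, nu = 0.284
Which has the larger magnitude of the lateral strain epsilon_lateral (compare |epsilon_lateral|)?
Model: a linearly elastic bar under uniaxial load, so epsilon_lateral = -nu·epsilon_axial (SI units).
  A: epsilon_lateral = -(0.318 × 0.00161) = -0.000512
  B: epsilon_lateral = -(0.284 × 0.00152) = -0.0004317
|epsilon_lateral|: A = 0.000512, B = 0.0004317, so A is larger in magnitude.
Final answer: A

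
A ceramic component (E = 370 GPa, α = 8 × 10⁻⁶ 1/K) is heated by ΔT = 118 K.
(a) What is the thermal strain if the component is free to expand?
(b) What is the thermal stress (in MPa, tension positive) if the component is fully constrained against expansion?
(a) Free thermal strain ε_th = α·ΔT = (8 × 10⁻⁶) × 118 = 0.000944
(b) Fully constrained, the expansion is suppressed, so σ = -E·α·ΔT. Convert E = 370 GPa = 3.7 × 10¹¹ Pa.
  σ = -(3.7 × 10¹¹) × (8 × 10⁻⁶) × 118 = -3.493 × 10⁸ Pa = -349.3 MPa (compressive)
Final answer: (a) ε_th = 0.000944, (b) σ = -349.3 MPa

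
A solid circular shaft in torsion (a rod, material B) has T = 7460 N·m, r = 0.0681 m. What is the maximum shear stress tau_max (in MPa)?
Model: a solid circular shaft in torsion, so tau_max = (2·T) / (π·r^3).
Substitute:
  tau_max = (2 × 7460) / (π × 0.0681^3)
  tau_max = 1.504 × 10⁷ Pa
Convert: tau_max = 1.504 × 10⁷ Pa = 15.04 MPa
Final answer: tau_max = 15.04 MPa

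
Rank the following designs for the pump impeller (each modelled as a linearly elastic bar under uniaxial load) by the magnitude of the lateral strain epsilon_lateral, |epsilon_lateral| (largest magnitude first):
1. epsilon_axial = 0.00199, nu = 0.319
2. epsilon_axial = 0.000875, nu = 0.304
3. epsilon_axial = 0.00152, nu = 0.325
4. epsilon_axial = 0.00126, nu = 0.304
Model: a linearly elastic bar under uniaxial load, so epsilon_lateral = -nu·epsilon_axial (SI units).
  Case 1: epsilon_lateral = -(0.319 × 0.00199) = -0.0006348
  Case 2: epsilon_lateral = -(0.304 × 0.000875) = -0.000266
  Case 3: epsilon_lateral = -(0.325 × 0.00152) = -0.000494
  Case 4: epsilon_lateral = -(0.304 × 0.00126) = -0.000383
Ordering by |epsilon_lateral|: 0.0006348 (case 1) > 0.000494 (case 3) > 0.000383 (case 4) > 0.000266 (case 2)
Final answer: 1, 3, 4, 2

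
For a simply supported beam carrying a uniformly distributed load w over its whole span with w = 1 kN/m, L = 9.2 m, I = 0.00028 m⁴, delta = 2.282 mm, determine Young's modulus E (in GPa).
Model: a simply supported beam carrying a uniformly distributed load w over its whole span, so delta = (5·w·L^4) / (384·E·I).
Solve for E: E = (5·w·L^4) / (384·delta·I).
Convert to SI units:
  w = 1 kN/m = 1000 N/m
  delta = 2.282 mm = 0.002282 m
Substitute:
  E = (5 × 1000 × 9.2^4) / (384 × 0.002282 × 0.00028)
  E = 1.46 × 10¹¹ Pa
Convert: E = 1.46 × 10¹¹ Pa = 146 GPa
Final answer: E = 146 GPa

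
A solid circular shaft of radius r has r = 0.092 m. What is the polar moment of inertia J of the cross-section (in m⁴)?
Model: a solid circular shaft of radius r, so J = (π·r^4) / 2.
Substitute:
  J = (π × 0.092^4) / 2
  J = 0.0001125 m⁴
Final answer: J = 0.0001125 m⁴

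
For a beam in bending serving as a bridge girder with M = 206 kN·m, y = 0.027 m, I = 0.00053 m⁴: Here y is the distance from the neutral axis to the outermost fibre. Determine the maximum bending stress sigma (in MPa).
Model: a beam in bending, so sigma = (M·y) / I.
Convert to SI units:
  M = 206 kN·m = 206000 N·m
Substitute:
  sigma = (206000 × 0.027) / 0.00053
  sigma = 1.049 × 10⁷ Pa
Convert: sigma = 1.049 × 10⁷ Pa = 10.49 MPa
Final answer: sigma = 10.49 MPa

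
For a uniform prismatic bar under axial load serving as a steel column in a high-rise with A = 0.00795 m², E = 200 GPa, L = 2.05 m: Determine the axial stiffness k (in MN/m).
Model: a uniform prismatic bar under axial load, so k = (A·E) / L.
Convert to SI units:
  E = 200 GPa = 2 × 10¹¹ Pa
Substitute:
  k = (0.00795 × (2 × 10¹¹)) / 2.05
  k = 7.756 × 10⁸ N/m
Convert: k = 7.756 × 10⁸ N/m = 775.6 MN/m
Final answer: k = 775.6 MN/m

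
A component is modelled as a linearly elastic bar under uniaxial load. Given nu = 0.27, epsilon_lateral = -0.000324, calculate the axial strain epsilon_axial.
Model: a linearly elastic bar under uniaxial load, so epsilon_lateral = -nu·epsilon_axial.
Solve for epsilon_axial: epsilon_axial = -epsilon_lateral / nu.
Substitute:
  epsilon_axial = -(-0.000324) / 0.27
  epsilon_axial = 0.0012
Final answer: epsilon_axial = 0.0012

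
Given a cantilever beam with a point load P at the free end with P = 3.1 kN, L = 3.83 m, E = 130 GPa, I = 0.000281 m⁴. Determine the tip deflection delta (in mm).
Model: a cantilever beam with a point load P at the free end, so delta = (P·L^3) / (3·E·I).
Convert to SI units:
  P = 3.1 kN = 3100 N
  E = 130 GPa = 1.3 × 10¹¹ Pa
Substitute:
  delta = (3100 × 3.83^3) / (3 × (1.3 × 10¹¹) × 0.000281)
  delta = 0.001589 m
Convert: delta = 0.001589 m = 1.589 mm
Final answer: delta = 1.589 mm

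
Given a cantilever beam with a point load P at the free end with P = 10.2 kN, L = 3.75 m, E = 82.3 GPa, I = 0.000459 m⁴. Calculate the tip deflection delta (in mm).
Model: a cantilever beam with a point load P at the free end, so delta = (P·L^3) / (3·E·I).
Convert to SI units:
  P = 10.2 kN = 10200 N
  E = 82.3 GPa = 8.23 × 10¹⁰ Pa
Substitute:
  delta = (10200 × 3.75^3) / (3 × (8.23 × 10¹⁰) × 0.000459)
  delta = 0.004746 m
Convert: delta = 0.004746 m = 4.746 mm
Final answer: delta = 4.746 mm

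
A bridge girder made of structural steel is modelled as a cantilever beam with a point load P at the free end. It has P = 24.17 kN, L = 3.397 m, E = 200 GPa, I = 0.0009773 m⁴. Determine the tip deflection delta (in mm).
Model: a cantilever beam with a point load P at the free end, so delta = (P·L^3) / (3·E·I).
Convert to SI units:
  P = 24.17 kN = 24170 N
  E = 200 GPa = 2 × 10¹¹ Pa
Substitute:
  delta = (24170 × 3.397^3) / (3 × (2 × 10¹¹) × 0.0009773)
  delta = 0.001616 m
Convert: delta = 0.001616 m = 1.616 mm
Final answer: delta = 1.616 mm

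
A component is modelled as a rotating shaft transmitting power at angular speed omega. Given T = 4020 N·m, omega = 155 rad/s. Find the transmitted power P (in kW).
Model: a rotating shaft transmitting power at angular speed omega, so P = T·omega.
Substitute:
  P = 4020 × 155
  P = 623100 W
Convert: P = 623100 W = 623.1 kW
Final answer: P = 623.1 kW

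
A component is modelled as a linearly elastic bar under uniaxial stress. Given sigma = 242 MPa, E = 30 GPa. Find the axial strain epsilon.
Model: a linearly elastic bar under uniaxial stress, so epsilon = sigma / E.
Convert to SI units:
  sigma = 242 MPa = 2.42 × 10⁸ Pa
  E = 30 GPa = 3 × 10¹⁰ Pa
Substitute:
  epsilon = (2.42 × 10⁸) / (3 × 10¹⁰)
  epsilon = 0.008067
Final answer: epsilon = 0.008067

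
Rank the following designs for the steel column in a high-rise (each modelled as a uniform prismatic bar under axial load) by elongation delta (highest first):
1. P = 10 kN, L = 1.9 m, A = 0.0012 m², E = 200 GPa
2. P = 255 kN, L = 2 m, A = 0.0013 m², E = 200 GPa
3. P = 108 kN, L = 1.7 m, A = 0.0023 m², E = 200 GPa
Model: a uniform prismatic bar under axial load, so delta = (P·L) / (A·E) (SI units).
  Case 1: delta = (10000 × 1.9) / (0.0012 × (2 × 10¹¹)) = 7.917 × 10⁻⁵ m = 0.07917 mm
  Case 2: delta = (255000 × 2) / (0.0013 × (2 × 10¹¹)) = 0.001962 m = 1.962 mm
  Case 3: delta = (108000 × 1.7) / (0.0023 × (2 × 10¹¹)) = 0.0003991 m = 0.3991 mm
Ordering: 1.962 mm (case 2) > 0.3991 mm (case 3) > 0.07917 mm (case 1)
Final answer: 2, 3, 1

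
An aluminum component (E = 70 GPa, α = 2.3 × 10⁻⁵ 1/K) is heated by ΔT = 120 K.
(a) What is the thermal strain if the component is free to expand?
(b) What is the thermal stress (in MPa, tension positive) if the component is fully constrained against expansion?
(a) Free thermal strain ε_th = α·ΔT = (2.3 × 10⁻⁵) × 120 = 0.00276
(b) Fully constrained, the expansion is suppressed, so σ = -E·α·ΔT. Convert E = 70 GPa = 7 × 10¹⁰ Pa.
  σ = -(7 × 10¹⁰) × (2.3 × 10⁻⁵) × 120 = -1.932 × 10⁸ Pa = -193.2 MPa (compressive)
Final answer: (a) ε_th = 0.00276, (b) σ = -193.2 MPa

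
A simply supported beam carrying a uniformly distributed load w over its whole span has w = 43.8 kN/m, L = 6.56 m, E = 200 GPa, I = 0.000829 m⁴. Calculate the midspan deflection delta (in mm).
Model: a simply supported beam carrying a uniformly distributed load w over its whole span, so delta = (5·w·L^4) / (384·E·I).
Convert to SI units:
  w = 43.8 kN/m = 43800 N/m
  E = 200 GPa = 2 × 10¹¹ Pa
Substitute:
  delta = (5 × 43800 × 6.56^4) / (384 × (2 × 10¹¹) × 0.000829)
  delta = 0.00637 m
Convert: delta = 0.00637 m = 6.37 mm
Final answer: delta = 6.37 mm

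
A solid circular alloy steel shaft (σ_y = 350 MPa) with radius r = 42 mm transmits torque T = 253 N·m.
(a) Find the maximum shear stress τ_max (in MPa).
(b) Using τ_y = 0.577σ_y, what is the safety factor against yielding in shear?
(a) For a solid circular shaft, τ_max = T·r/J with J = π·r^4/2, i.e. τ_max = 2·T / (π·r^3). Convert r = 42 mm = 0.042 m.
  τ_max = (2 × 253) / (π × 0.042^3) = 2.174 × 10⁶ Pa = 2.174 MPa
(b) τ_y = 0.577 × 350 = 201.95 MPa
  SF = τ_y/τ_max = 201.95 / 2.174 = 92.89
Final answer: (a) τ_max = 2.174 MPa, (b) SF = 92.89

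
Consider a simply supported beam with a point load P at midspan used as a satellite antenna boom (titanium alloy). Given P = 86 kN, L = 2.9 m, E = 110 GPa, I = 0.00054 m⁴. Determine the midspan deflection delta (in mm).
Model: a simply supported beam with a point load P at midspan, so delta = (P·L^3) / (48·E·I).
Convert to SI units:
  P = 86 kN = 86000 N
  E = 110 GPa = 1.1 × 10¹¹ Pa
Substitute:
  delta = (86000 × 2.9^3) / (48 × (1.1 × 10¹¹) × 0.00054)
  delta = 0.0007356 m
Convert: delta = 0.0007356 m = 0.7356 mm
Final answer: delta = 0.7356 mm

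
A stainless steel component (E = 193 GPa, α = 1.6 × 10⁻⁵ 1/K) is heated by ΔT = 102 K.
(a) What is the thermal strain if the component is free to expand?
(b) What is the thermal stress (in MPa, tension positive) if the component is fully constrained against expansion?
(a) Free thermal strain ε_th = α·ΔT = (1.6 × 10⁻⁵) × 102 = 0.001632
(b) Fully constrained, the expansion is suppressed, so σ = -E·α·ΔT. Convert E = 193 GPa = 1.93 × 10¹¹ Pa.
  σ = -(1.93 × 10¹¹) × (1.6 × 10⁻⁵) × 102 = -3.15 × 10⁸ Pa = -315 MPa (compressive)
Final answer: (a) ε_th = 0.001632, (b) σ = -315 MPa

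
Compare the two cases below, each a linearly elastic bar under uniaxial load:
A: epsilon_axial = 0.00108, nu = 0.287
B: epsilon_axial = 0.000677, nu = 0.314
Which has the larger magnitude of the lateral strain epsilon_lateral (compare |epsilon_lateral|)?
Model: a linearly elastic bar under uniaxial load, so epsilon_lateral = -nu·epsilon_axial (SI units).
  A: epsilon_lateral = -(0.287 × 0.00108) = -0.00031
  B: epsilon_lateral = -(0.314 × 0.000677) = -0.0002126
|epsilon_lateral|: A = 0.00031, B = 0.0002126, so A is larger in magnitude.
Final answer: A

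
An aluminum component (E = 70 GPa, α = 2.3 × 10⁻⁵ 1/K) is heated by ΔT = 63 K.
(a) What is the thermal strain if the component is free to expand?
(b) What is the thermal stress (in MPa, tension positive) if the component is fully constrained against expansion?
(a) Free thermal strain ε_th = α·ΔT = (2.3 × 10⁻⁵) × 63 = 0.001449
(b) Fully constrained, the expansion is suppressed, so σ = -E·α·ΔT. Convert E = 70 GPa = 7 × 10¹⁰ Pa.
  σ = -(7 × 10¹⁰) × (2.3 × 10⁻⁵) × 63 = -1.014 × 10⁸ Pa = -101.4 MPa (compressive)
Final answer: (a) ε_th = 0.001449, (b) σ = -101.4 MPa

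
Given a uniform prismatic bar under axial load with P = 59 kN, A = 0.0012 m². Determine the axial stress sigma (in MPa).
Model: a uniform prismatic bar under axial load, so sigma = P / A.
Convert to SI units:
  P = 59 kN = 59000 N
Substitute:
  sigma = 59000 / 0.0012
  sigma = 4.917 × 10⁷ Pa
Convert: sigma = 4.917 × 10⁷ Pa = 49.17 MPa
Final answer: sigma = 49.17 MPa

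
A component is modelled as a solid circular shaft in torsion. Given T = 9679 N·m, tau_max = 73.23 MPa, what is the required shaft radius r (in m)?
Model: a solid circular shaft in torsion, so tau_max = (2·T) / (π·r^3).
Solve for r: r = ((2·T) / (π·tau_max))^(1/3).
Convert to SI units:
  tau_max = 73.23 MPa = 7.323 × 10⁷ Pa
Substitute:
  r = ((2 × 9679) / (π × (7.323 × 10⁷)))^(1/3)
  r = 0.04382 m
Final answer: r = 0.04382 m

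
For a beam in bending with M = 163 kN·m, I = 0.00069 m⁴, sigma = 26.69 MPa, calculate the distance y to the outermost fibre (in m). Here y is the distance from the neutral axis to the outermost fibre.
Model: a beam in bending, so sigma = (M·y) / I.
Solve for y: y = (sigma·I) / M.
Convert to SI units:
  M = 163 kN·m = 163000 N·m
  sigma = 26.69 MPa = 2.669 × 10⁷ Pa
Substitute:
  y = ((2.669 × 10⁷) × 0.00069) / 163000
  y = 0.113 m
Final answer: y = 0.113 m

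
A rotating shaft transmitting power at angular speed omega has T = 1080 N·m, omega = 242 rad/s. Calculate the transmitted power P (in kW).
Model: a rotating shaft transmitting power at angular speed omega, so P = T·omega.
Substitute:
  P = 1080 × 242
  P = 261400 W
Convert: P = 261400 W = 261.4 kW
Final answer: P = 261.4 kW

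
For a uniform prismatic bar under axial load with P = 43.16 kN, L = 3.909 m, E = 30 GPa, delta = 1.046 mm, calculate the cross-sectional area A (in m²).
Model: a uniform prismatic bar under axial load, so delta = (P·L) / (A·E).
Solve for A: A = (P·L) / (delta·E).
Convert to SI units:
  P = 43.16 kN = 43160 N
  E = 30 GPa = 3 × 10¹⁰ Pa
  delta = 1.046 mm = 0.001046 m
Substitute:
  A = (43160 × 3.909) / (0.001046 × (3 × 10¹⁰))
  A = 0.005376 m²
Final answer: A = 0.005376 m²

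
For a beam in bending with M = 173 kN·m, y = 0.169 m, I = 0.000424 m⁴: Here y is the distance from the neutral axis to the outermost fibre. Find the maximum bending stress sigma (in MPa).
Model: a beam in bending, so sigma = (M·y) / I.
Convert to SI units:
  M = 173 kN·m = 173000 N·m
Substitute:
  sigma = (173000 × 0.169) / 0.000424
  sigma = 6.896 × 10⁷ Pa
Convert: sigma = 6.896 × 10⁷ Pa = 68.96 MPa
Final answer: sigma = 68.96 MPa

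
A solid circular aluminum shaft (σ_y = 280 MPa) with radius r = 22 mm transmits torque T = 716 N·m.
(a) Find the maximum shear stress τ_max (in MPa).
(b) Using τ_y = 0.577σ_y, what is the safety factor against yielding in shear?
(a) For a solid circular shaft, τ_max = T·r/J with J = π·r^4/2, i.e. τ_max = 2·T / (π·r^3). Convert r = 22 mm = 0.022 m.
  τ_max = (2 × 716) / (π × 0.022^3) = 4.281 × 10⁷ Pa = 42.81 MPa
(b) τ_y = 0.577 × 280 = 161.56 MPa
  SF = τ_y/τ_max = 161.56 / 42.81 = 3.774
Final answer: (a) τ_max = 42.81 MPa, (b) SF = 3.774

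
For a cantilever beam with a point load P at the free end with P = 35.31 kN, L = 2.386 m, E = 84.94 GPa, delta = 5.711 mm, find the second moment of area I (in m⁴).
Model: a cantilever beam with a point load P at the free end, so delta = (P·L^3) / (3·E·I).
Solve for I: I = (P·L^3) / (3·delta·E).
Convert to SI units:
  P = 35.31 kN = 35310 N
  E = 84.94 GPa = 8.494 × 10¹⁰ Pa
  delta = 5.711 mm = 0.005711 m
Substitute:
  I = (35310 × 2.386^3) / (3 × 0.005711 × (8.494 × 10¹⁰))
  I = 0.0003296 m⁴
Final answer: I = 0.0003296 m⁴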